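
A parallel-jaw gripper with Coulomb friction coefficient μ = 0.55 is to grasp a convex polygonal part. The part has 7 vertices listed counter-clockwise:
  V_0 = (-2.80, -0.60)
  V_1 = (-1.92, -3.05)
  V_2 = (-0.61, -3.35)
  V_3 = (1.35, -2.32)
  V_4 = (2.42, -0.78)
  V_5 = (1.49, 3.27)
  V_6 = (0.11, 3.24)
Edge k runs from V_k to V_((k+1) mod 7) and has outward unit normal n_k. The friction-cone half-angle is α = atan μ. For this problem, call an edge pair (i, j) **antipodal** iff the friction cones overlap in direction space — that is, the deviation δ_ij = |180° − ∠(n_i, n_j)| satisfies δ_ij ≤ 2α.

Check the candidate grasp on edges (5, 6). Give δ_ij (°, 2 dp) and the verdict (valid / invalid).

δ = 128.40°, invalid

α = atan 0.55 = 28.81°;  2α = 57.62°
edge 5: e_5 = (-1.38, -0.03);  n_5 = (-0.0217, +0.9998)
edge 6: e_6 = (-2.91, -3.84);  n_6 = (-0.7970, +0.6040)
∠(n_5, n_6) = 51.60°
δ = |180° − 51.60°| = 128.40°
128.40° > 2α = 57.62°  →  invalid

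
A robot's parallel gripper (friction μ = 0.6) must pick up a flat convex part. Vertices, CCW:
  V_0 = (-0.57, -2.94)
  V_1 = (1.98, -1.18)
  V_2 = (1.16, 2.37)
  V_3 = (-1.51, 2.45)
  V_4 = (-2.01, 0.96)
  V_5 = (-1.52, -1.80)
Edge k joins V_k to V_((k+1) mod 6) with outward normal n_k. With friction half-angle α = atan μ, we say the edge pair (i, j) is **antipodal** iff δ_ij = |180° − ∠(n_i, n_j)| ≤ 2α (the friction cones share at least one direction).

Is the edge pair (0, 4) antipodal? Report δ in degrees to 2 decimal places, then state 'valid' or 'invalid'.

α = atan 0.6 = 30.96°;  2α = 61.93°
edge 0: e_0 = (+2.55, +1.76);  n_0 = (+0.5680, -0.8230)
edge 4: e_4 = (+0.49, -2.76);  n_4 = (-0.9846, -0.1748)
∠(n_0, n_4) = 114.55°
δ = |180° − 114.55°| = 65.45°
65.45° > 2α = 61.93°  →  invalid

δ = 65.45°, invalid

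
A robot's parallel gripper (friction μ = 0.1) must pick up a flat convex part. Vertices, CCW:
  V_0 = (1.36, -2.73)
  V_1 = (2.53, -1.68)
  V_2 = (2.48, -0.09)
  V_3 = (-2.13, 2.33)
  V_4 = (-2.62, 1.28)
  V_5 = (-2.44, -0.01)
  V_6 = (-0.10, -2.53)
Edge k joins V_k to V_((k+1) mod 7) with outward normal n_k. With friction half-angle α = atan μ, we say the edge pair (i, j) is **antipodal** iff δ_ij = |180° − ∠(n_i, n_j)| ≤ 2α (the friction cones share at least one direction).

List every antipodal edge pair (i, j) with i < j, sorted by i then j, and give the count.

α = atan 0.1 = 5.71°;  2α = 11.42°
n_0 = (+0.6679, -0.7442)
n_1 = (+0.9995, +0.0314)
n_2 = (+0.4648, +0.8854)
n_3 = (-0.9062, +0.4229)
n_4 = (-0.9904, -0.1382)
n_5 = (-0.7328, -0.6805)
n_6 = (-0.1357, -0.9907)
  (0,1): δ = 130.10°  ·
  (0,2): δ = 69.60°  ·
  (0,3): δ = 23.08°  ·
  (0,4): δ = 56.04°  ·
  (0,5): δ = 90.97°  ·
  (0,6): δ = 130.29°  ·
  (1,2): δ = 119.50°  ·
  (1,3): δ = 26.82°  ·
  (1,4): δ = 6.14°  ✓
  (1,5): δ = 41.08°  ·
  (1,6): δ = 80.40°  ·
  (2,3): δ = 87.32°  ·
  (2,4): δ = 54.36°  ·
  (2,5): δ = 19.42°  ·
  (2,6): δ = 19.90°  ·
  (3,4): δ = 147.04°  ·
  (3,5): δ = 112.10°  ·
  (3,6): δ = 72.78°  ·
  (4,5): δ = 145.06°  ·
  (4,6): δ = 105.74°  ·
  (5,6): δ = 140.68°  ·
antipodal pairs: 1

count = 1; pairs: (1,4)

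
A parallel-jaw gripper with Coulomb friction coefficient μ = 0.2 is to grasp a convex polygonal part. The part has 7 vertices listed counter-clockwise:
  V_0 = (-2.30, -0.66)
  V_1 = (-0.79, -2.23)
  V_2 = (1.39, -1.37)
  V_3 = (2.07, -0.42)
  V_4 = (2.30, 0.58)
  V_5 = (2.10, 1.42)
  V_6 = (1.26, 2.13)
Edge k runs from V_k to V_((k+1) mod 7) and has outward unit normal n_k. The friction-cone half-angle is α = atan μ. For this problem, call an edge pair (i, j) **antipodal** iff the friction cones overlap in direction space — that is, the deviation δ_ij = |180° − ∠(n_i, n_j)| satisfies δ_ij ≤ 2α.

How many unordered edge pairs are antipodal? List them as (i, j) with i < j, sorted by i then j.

α = atan 0.2 = 11.31°;  2α = 22.62°
n_0 = (-0.7207, -0.6932)
n_1 = (+0.3670, -0.9302)
n_2 = (+0.8132, -0.5820)
n_3 = (+0.9746, -0.2241)
n_4 = (+0.9728, +0.2316)
n_5 = (+0.6455, +0.7637)
n_6 = (-0.6168, +0.7871)
  (0,1): δ = 112.35°  ·
  (0,2): δ = 79.48°  ·
  (0,3): δ = 56.84°  ·
  (0,4): δ = 30.49°  ·
  (0,5): δ = 5.91°  ✓
  (0,6): δ = 84.20°  ·
  (1,2): δ = 147.12°  ·
  (1,3): δ = 124.48°  ·
  (1,4): δ = 98.14°  ·
  (1,5): δ = 61.73°  ·
  (1,6): δ = 16.56°  ✓
  (2,3): δ = 157.36°  ·
  (2,4): δ = 131.01°  ·
  (2,5): δ = 94.61°  ·
  (2,6): δ = 16.32°  ✓
  (3,4): δ = 153.65°  ·
  (3,5): δ = 117.25°  ·
  (3,6): δ = 38.96°  ·
  (4,5): δ = 143.60°  ·
  (4,6): δ = 65.31°  ·
  (5,6): δ = 101.71°  ·
antipodal pairs: 3

count = 3; pairs: (0,5), (1,6), (2,6)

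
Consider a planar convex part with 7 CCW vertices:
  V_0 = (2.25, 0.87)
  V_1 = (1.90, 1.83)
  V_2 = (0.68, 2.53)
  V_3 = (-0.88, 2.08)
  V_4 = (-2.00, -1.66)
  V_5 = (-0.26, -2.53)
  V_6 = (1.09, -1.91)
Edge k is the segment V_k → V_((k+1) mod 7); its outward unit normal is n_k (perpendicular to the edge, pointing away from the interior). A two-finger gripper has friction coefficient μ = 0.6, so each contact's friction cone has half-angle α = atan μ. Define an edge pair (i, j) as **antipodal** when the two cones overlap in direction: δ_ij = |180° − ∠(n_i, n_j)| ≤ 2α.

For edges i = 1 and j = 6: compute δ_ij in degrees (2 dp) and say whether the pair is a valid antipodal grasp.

δ = 97.20°, invalid

α = atan 0.6 = 30.96°;  2α = 61.93°
edge 1: e_1 = (-1.22, +0.70);  n_1 = (+0.4977, +0.8674)
edge 6: e_6 = (+1.16, +2.78);  n_6 = (+0.9229, -0.3851)
∠(n_1, n_6) = 82.80°
δ = |180° − 82.80°| = 97.20°
97.20° > 2α = 61.93°  →  invalid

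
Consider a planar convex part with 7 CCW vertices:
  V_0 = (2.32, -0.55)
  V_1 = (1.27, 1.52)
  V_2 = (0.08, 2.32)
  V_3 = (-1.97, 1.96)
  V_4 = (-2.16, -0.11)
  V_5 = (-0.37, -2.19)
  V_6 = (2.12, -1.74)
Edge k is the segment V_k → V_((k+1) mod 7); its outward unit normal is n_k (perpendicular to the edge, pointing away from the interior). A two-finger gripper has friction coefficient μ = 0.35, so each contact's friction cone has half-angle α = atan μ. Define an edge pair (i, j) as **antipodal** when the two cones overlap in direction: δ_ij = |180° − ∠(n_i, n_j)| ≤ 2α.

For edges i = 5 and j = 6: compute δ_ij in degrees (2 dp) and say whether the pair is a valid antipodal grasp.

δ = 109.78°, invalid

α = atan 0.35 = 19.29°;  2α = 38.58°
edge 5: e_5 = (+2.49, +0.45);  n_5 = (+0.1778, -0.9841)
edge 6: e_6 = (+0.20, +1.19);  n_6 = (+0.9862, -0.1657)
∠(n_5, n_6) = 70.22°
δ = |180° − 70.22°| = 109.78°
109.78° > 2α = 38.58°  →  invalid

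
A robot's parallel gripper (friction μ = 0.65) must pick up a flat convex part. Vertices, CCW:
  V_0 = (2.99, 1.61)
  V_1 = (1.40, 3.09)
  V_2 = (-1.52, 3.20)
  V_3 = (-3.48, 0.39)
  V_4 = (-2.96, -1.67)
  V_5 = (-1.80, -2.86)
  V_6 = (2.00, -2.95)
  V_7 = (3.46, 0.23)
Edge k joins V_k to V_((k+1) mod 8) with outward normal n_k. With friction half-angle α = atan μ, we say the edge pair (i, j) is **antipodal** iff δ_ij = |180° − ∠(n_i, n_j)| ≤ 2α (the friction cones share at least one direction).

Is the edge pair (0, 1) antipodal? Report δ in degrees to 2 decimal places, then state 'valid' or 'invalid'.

δ = 139.21°, invalid

α = atan 0.65 = 33.02°;  2α = 66.05°
edge 0: e_0 = (-1.59, +1.48);  n_0 = (+0.6813, +0.7320)
edge 1: e_1 = (-2.92, +0.11);  n_1 = (+0.0376, +0.9993)
∠(n_0, n_1) = 40.79°
δ = |180° − 40.79°| = 139.21°
139.21° > 2α = 66.05°  →  invalid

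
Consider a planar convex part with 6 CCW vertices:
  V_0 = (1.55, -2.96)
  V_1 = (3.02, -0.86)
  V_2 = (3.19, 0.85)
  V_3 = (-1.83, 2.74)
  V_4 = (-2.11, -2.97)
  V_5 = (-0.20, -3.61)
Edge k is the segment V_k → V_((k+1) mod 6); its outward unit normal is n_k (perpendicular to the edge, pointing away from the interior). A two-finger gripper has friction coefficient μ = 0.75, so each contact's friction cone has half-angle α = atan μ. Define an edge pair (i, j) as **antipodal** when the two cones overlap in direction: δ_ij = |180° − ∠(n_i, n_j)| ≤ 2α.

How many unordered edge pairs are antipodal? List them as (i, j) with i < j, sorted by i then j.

count = 6; pairs: (0,3), (1,3), (2,3), (2,4), (2,5), (3,5)

α = atan 0.75 = 36.87°;  2α = 73.74°
n_0 = (+0.8192, -0.5735)
n_1 = (+0.9951, -0.0989)
n_2 = (+0.3523, +0.9359)
n_3 = (-0.9988, +0.0490)
n_4 = (-0.3177, -0.9482)
n_5 = (+0.3482, -0.9374)
  (0,1): δ = 150.69°  ·
  (0,2): δ = 75.64°  ·
  (0,3): δ = 32.18°  ✓
  (0,4): δ = 106.47°  ·
  (0,5): δ = 145.37°  ·
  (1,2): δ = 104.95°  ·
  (1,3): δ = 2.87°  ✓
  (1,4): δ = 77.15°  ·
  (1,5): δ = 116.05°  ·
  (2,3): δ = 72.18°  ✓
  (2,4): δ = 2.11°  ✓
  (2,5): δ = 41.01°  ✓
  (3,4): δ = 105.72°  ·
  (3,5): δ = 66.82°  ✓
  (4,5): δ = 141.10°  ·
antipodal pairs: 6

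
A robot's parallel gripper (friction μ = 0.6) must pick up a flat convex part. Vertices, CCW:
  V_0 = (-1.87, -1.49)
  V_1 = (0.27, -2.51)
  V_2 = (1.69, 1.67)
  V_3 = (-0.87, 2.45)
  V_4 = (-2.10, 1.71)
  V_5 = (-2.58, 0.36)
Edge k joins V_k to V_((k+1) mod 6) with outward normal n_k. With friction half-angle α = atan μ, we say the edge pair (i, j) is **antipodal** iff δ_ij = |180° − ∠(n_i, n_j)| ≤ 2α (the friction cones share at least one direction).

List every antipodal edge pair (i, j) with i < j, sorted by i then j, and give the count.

count = 6; pairs: (0,2), (0,3), (1,3), (1,4), (1,5), (2,5)

α = atan 0.6 = 30.96°;  2α = 61.93°
n_0 = (-0.4303, -0.9027)
n_1 = (+0.9469, -0.3217)
n_2 = (+0.2915, +0.9566)
n_3 = (-0.5155, +0.8569)
n_4 = (-0.9422, +0.3350)
n_5 = (-0.9336, -0.3583)
  (0,1): δ = 83.28°  ·
  (0,2): δ = 8.54°  ✓
  (0,3): δ = 56.52°  ✓
  (0,4): δ = 95.91°  ·
  (0,5): δ = 136.48°  ·
  (1,2): δ = 88.18°  ·
  (1,3): δ = 40.20°  ✓
  (1,4): δ = 0.81°  ✓
  (1,5): δ = 39.76°  ✓
  (2,3): δ = 132.02°  ·
  (2,4): δ = 92.63°  ·
  (2,5): δ = 52.06°  ✓
  (3,4): δ = 140.61°  ·
  (3,5): δ = 100.04°  ·
  (4,5): δ = 139.43°  ·
antipodal pairs: 6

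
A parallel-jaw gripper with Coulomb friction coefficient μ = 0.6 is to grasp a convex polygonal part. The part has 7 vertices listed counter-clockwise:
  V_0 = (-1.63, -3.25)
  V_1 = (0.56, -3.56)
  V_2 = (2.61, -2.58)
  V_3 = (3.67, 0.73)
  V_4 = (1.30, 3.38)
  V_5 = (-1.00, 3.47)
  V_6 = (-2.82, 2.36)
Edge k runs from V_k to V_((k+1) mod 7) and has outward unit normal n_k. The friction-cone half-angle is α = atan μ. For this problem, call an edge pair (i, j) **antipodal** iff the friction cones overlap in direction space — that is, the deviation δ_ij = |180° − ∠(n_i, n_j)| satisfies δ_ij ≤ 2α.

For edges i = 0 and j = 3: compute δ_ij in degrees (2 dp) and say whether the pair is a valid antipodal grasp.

δ = 40.14°, valid

α = atan 0.6 = 30.96°;  2α = 61.93°
edge 0: e_0 = (+2.19, -0.31);  n_0 = (-0.1402, -0.9901)
edge 3: e_3 = (-2.37, +2.65);  n_3 = (+0.7454, +0.6666)
∠(n_0, n_3) = 139.86°
δ = |180° − 139.86°| = 40.14°
40.14° ≤ 2α = 61.93°  →  valid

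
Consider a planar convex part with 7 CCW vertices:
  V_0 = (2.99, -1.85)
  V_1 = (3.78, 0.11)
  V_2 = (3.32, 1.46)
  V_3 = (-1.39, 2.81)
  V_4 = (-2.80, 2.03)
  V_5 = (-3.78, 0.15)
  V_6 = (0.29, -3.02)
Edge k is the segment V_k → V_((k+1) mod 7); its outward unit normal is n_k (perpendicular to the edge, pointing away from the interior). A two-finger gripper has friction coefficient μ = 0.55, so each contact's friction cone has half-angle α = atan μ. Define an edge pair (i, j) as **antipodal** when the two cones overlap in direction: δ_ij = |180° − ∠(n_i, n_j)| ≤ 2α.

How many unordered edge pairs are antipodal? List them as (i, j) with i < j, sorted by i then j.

α = atan 0.55 = 28.81°;  2α = 57.62°
n_0 = (+0.9275, -0.3738)
n_1 = (+0.9466, +0.3225)
n_2 = (+0.2755, +0.9613)
n_3 = (-0.4841, +0.8750)
n_4 = (-0.8868, +0.4622)
n_5 = (-0.6145, -0.7889)
n_6 = (+0.3976, -0.9176)
  (0,1): δ = 139.23°  ·
  (0,2): δ = 84.04°  ·
  (0,3): δ = 39.10°  ✓
  (0,4): δ = 5.58°  ✓
  (0,5): δ = 74.04°  ·
  (0,6): δ = 135.38°  ·
  (1,2): δ = 124.81°  ·
  (1,3): δ = 79.87°  ·
  (1,4): δ = 46.35°  ✓
  (1,5): δ = 33.27°  ✓
  (1,6): δ = 94.61°  ·
  (2,3): δ = 135.06°  ·
  (2,4): δ = 101.54°  ·
  (2,5): δ = 21.92°  ✓
  (2,6): δ = 39.42°  ✓
  (3,4): δ = 146.48°  ·
  (3,5): δ = 66.86°  ·
  (3,6): δ = 5.52°  ✓
  (4,5): δ = 100.38°  ·
  (4,6): δ = 39.04°  ✓
  (5,6): δ = 118.66°  ·
antipodal pairs: 8

count = 8; pairs: (0,3), (0,4), (1,4), (1,5), (2,5), (2,6), (3,6), (4,6)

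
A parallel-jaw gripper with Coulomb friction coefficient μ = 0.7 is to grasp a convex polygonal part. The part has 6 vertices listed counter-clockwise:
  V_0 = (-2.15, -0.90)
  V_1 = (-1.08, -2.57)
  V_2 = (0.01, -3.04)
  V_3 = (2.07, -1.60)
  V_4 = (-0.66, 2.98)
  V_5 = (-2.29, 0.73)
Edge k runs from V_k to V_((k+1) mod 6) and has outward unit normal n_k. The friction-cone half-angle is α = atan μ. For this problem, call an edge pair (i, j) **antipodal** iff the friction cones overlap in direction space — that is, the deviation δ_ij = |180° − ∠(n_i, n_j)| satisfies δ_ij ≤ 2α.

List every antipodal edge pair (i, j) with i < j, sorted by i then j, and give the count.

α = atan 0.7 = 34.99°;  2α = 69.98°
n_0 = (-0.8420, -0.5395)
n_1 = (-0.3960, -0.9183)
n_2 = (+0.5729, -0.8196)
n_3 = (+0.8590, +0.5120)
n_4 = (-0.8098, +0.5867)
n_5 = (-0.9963, -0.0856)
  (0,1): δ = 145.97°  ·
  (0,2): δ = 87.69°  ·
  (0,3): δ = 1.85°  ✓
  (0,4): δ = 111.43°  ·
  (0,5): δ = 152.26°  ·
  (1,2): δ = 121.72°  ·
  (1,3): δ = 35.88°  ✓
  (1,4): δ = 77.40°  ·
  (1,5): δ = 118.23°  ·
  (2,3): δ = 94.16°  ·
  (2,4): δ = 19.12°  ✓
  (2,5): δ = 59.95°  ✓
  (3,4): δ = 66.72°  ✓
  (3,5): δ = 25.89°  ✓
  (4,5): δ = 139.17°  ·
antipodal pairs: 6

count = 6; pairs: (0,3), (1,3), (2,4), (2,5), (3,4), (3,5)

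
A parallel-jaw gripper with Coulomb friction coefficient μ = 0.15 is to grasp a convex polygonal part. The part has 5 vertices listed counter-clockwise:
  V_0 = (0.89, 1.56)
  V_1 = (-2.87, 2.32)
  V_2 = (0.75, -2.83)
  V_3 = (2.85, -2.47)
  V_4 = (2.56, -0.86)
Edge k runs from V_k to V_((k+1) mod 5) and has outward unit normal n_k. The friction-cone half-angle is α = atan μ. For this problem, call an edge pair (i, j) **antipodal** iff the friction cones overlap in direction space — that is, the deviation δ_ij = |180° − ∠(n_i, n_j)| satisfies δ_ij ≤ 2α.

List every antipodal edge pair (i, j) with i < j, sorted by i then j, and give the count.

α = atan 0.15 = 8.53°;  2α = 17.06°
n_0 = (+0.1981, +0.9802)
n_1 = (-0.8181, -0.5751)
n_2 = (+0.1690, -0.9856)
n_3 = (+0.9842, +0.1773)
n_4 = (+0.8230, +0.5680)
  (0,1): δ = 43.47°  ·
  (0,2): δ = 21.15°  ·
  (0,3): δ = 111.64°  ·
  (0,4): δ = 136.04°  ·
  (1,2): δ = 115.38°  ·
  (1,3): δ = 24.89°  ·
  (1,4): δ = 0.49°  ✓
  (2,3): δ = 89.52°  ·
  (2,4): δ = 65.12°  ·
  (3,4): δ = 155.60°  ·
antipodal pairs: 1

count = 1; pairs: (1,4)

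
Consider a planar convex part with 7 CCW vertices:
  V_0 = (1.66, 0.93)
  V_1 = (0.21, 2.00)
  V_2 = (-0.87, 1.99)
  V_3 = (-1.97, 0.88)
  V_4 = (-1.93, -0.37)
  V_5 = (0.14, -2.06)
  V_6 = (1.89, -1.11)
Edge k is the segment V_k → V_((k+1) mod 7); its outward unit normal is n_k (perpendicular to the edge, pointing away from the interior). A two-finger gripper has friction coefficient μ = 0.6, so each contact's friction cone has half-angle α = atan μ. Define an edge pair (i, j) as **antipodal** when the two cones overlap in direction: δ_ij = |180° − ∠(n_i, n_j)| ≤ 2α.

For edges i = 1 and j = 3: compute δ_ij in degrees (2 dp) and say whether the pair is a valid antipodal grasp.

δ = 88.70°, invalid

α = atan 0.6 = 30.96°;  2α = 61.93°
edge 1: e_1 = (-1.08, -0.01);  n_1 = (-0.0093, +1.0000)
edge 3: e_3 = (+0.04, -1.25);  n_3 = (-0.9995, -0.0320)
∠(n_1, n_3) = 91.30°
δ = |180° − 91.30°| = 88.70°
88.70° > 2α = 61.93°  →  invalid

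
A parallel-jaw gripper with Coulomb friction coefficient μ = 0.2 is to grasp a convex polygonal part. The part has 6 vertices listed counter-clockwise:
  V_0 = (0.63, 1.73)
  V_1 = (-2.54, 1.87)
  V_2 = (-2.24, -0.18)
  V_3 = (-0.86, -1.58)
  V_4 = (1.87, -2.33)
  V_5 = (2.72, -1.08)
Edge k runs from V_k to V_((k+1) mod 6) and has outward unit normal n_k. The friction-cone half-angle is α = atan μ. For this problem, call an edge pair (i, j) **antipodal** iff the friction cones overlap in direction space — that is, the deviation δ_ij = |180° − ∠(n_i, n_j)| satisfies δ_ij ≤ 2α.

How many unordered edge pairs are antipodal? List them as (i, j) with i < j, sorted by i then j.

α = atan 0.2 = 11.31°;  2α = 22.62°
n_0 = (+0.0441, +0.9990)
n_1 = (-0.9895, -0.1448)
n_2 = (-0.7122, -0.7020)
n_3 = (-0.2649, -0.9643)
n_4 = (+0.8269, -0.5623)
n_5 = (+0.8024, +0.5968)
  (0,1): δ = 79.15°  ·
  (0,2): δ = 42.88°  ·
  (0,3): δ = 12.83°  ✓
  (0,4): δ = 58.31°  ·
  (0,5): δ = 129.17°  ·
  (1,2): δ = 143.74°  ·
  (1,3): δ = 113.69°  ·
  (1,4): δ = 42.54°  ·
  (1,5): δ = 28.32°  ·
  (2,3): δ = 149.95°  ·
  (2,4): δ = 78.80°  ·
  (2,5): δ = 7.95°  ✓
  (3,4): δ = 108.85°  ·
  (3,5): δ = 38.00°  ·
  (4,5): δ = 109.14°  ·
antipodal pairs: 2

count = 2; pairs: (0,3), (2,5)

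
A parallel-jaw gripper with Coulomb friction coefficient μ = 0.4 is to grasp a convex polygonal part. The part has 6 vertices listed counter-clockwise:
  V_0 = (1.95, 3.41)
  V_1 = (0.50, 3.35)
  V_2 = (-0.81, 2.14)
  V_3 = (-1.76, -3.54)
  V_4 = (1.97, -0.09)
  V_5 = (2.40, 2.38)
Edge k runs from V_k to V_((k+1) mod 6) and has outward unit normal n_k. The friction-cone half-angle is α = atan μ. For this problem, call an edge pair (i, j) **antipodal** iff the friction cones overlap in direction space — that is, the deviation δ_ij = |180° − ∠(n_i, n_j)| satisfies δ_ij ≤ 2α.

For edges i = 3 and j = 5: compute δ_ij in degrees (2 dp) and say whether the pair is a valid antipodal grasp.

α = atan 0.4 = 21.80°;  2α = 43.60°
edge 3: e_3 = (+3.73, +3.45);  n_3 = (+0.6790, -0.7341)
edge 5: e_5 = (-0.45, +1.03);  n_5 = (+0.9164, +0.4004)
∠(n_3, n_5) = 70.83°
δ = |180° − 70.83°| = 109.17°
109.17° > 2α = 43.60°  →  invalid

δ = 109.17°, invalid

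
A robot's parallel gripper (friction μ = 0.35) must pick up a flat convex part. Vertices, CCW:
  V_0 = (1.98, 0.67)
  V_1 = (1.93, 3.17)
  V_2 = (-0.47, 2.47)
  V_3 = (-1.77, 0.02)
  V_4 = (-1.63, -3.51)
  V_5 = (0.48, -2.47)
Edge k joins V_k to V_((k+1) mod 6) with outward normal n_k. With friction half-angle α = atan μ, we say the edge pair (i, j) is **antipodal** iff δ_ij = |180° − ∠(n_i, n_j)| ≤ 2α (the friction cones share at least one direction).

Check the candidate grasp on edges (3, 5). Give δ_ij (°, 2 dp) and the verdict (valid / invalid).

α = atan 0.35 = 19.29°;  2α = 38.58°
edge 3: e_3 = (+0.14, -3.53);  n_3 = (-0.9992, -0.0396)
edge 5: e_5 = (+1.50, +3.14);  n_5 = (+0.9023, -0.4310)
∠(n_3, n_5) = 152.19°
δ = |180° − 152.19°| = 27.81°
27.81° ≤ 2α = 38.58°  →  valid

δ = 27.81°, valid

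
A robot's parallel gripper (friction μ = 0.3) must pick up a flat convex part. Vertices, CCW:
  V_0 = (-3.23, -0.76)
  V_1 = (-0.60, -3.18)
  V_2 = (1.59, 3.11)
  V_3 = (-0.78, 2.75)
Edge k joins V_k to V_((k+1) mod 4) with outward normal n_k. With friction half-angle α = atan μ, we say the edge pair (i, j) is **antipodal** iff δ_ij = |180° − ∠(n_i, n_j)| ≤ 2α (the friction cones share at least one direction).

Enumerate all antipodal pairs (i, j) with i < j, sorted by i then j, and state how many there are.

count = 1; pairs: (1,3)

α = atan 0.3 = 16.70°;  2α = 33.40°
n_0 = (-0.6771, -0.7359)
n_1 = (+0.9444, -0.3288)
n_2 = (-0.1502, +0.9887)
n_3 = (-0.8200, +0.5724)
  (0,1): δ = 66.58°  ·
  (0,2): δ = 51.26°  ·
  (0,3): δ = 97.70°  ·
  (1,2): δ = 62.17°  ·
  (1,3): δ = 15.72°  ✓
  (2,3): δ = 133.55°  ·
antipodal pairs: 1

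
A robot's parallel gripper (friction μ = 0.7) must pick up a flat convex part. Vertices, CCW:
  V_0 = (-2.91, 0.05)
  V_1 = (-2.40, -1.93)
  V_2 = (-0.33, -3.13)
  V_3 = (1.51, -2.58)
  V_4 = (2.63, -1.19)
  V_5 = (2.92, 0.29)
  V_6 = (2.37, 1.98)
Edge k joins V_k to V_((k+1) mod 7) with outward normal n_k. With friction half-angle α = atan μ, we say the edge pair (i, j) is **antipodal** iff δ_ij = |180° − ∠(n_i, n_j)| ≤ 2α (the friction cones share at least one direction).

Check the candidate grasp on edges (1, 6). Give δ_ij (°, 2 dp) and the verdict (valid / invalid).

α = atan 0.7 = 34.99°;  2α = 69.98°
edge 1: e_1 = (+2.07, -1.20);  n_1 = (-0.5015, -0.8651)
edge 6: e_6 = (-5.28, -1.93);  n_6 = (-0.3433, +0.9392)
∠(n_1, n_6) = 129.82°
δ = |180° − 129.82°| = 50.18°
50.18° ≤ 2α = 69.98°  →  valid

δ = 50.18°, valid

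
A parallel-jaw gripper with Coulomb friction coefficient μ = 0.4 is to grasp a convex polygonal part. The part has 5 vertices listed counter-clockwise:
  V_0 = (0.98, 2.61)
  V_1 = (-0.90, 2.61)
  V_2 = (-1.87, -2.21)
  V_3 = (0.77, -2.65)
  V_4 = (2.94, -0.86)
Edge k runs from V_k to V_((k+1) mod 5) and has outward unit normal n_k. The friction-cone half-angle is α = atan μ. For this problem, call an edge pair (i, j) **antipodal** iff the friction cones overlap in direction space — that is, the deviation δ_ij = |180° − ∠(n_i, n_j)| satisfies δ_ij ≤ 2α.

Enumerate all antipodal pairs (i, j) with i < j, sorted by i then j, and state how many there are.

α = atan 0.4 = 21.80°;  2α = 43.60°
n_0 = (+0.0000, +1.0000)
n_1 = (-0.9803, +0.1973)
n_2 = (-0.1644, -0.9864)
n_3 = (+0.6363, -0.7714)
n_4 = (+0.8707, +0.4918)
  (0,1): δ = 101.38°  ·
  (0,2): δ = 9.46°  ✓
  (0,3): δ = 39.52°  ✓
  (0,4): δ = 119.46°  ·
  (1,2): δ = 88.08°  ·
  (1,3): δ = 39.10°  ✓
  (1,4): δ = 40.84°  ✓
  (2,3): δ = 131.02°  ·
  (2,4): δ = 51.08°  ·
  (3,4): δ = 100.06°  ·
antipodal pairs: 4

count = 4; pairs: (0,2), (0,3), (1,3), (1,4)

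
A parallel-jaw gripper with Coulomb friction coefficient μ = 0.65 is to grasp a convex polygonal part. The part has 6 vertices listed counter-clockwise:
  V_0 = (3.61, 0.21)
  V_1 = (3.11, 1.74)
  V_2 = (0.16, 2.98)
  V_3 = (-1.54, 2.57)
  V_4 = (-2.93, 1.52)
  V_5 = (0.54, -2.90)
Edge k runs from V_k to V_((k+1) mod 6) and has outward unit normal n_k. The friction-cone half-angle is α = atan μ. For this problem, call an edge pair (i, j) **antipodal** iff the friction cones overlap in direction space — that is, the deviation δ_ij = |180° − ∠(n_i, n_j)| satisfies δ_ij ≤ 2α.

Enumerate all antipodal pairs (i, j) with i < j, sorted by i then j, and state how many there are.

α = atan 0.65 = 33.02°;  2α = 66.05°
n_0 = (+0.9505, +0.3106)
n_1 = (+0.3875, +0.9219)
n_2 = (-0.2345, +0.9721)
n_3 = (-0.6028, +0.7979)
n_4 = (-0.7866, -0.6175)
n_5 = (+0.7117, -0.7025)
  (0,1): δ = 130.90°  ·
  (0,2): δ = 94.54°  ·
  (0,3): δ = 71.03°  ·
  (0,4): δ = 20.04°  ✓
  (0,5): δ = 117.27°  ·
  (1,2): δ = 143.64°  ·
  (1,3): δ = 120.13°  ·
  (1,4): δ = 29.07°  ✓
  (1,5): δ = 68.17°  ·
  (2,3): δ = 156.49°  ·
  (2,4): δ = 65.43°  ✓
  (2,5): δ = 31.81°  ✓
  (3,4): δ = 88.93°  ·
  (3,5): δ = 8.30°  ✓
  (4,5): δ = 82.76°  ·
antipodal pairs: 5

count = 5; pairs: (0,4), (1,4), (2,4), (2,5), (3,5)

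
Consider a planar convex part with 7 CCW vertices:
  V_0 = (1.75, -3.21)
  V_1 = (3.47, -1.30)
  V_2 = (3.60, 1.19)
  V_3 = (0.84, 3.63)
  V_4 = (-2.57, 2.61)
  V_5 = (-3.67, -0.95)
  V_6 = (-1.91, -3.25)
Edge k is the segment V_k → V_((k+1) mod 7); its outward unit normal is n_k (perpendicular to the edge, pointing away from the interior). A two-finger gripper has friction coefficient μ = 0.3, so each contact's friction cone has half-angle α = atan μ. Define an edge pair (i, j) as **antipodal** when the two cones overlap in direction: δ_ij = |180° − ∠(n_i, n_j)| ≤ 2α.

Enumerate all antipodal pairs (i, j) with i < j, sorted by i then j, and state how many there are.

count = 5; pairs: (0,3), (0,4), (1,4), (2,5), (3,6)

α = atan 0.3 = 16.70°;  2α = 33.40°
n_0 = (+0.7431, -0.6692)
n_1 = (+0.9986, -0.0521)
n_2 = (+0.6623, +0.7492)
n_3 = (-0.2866, +0.9581)
n_4 = (-0.9554, +0.2952)
n_5 = (-0.7942, -0.6077)
n_6 = (+0.0109, -0.9999)
  (0,1): δ = 140.98°  ·
  (0,2): δ = 89.47°  ·
  (0,3): δ = 31.34°  ✓
  (0,4): δ = 24.83°  ✓
  (0,5): δ = 79.43°  ·
  (0,6): δ = 132.63°  ·
  (1,2): δ = 128.49°  ·
  (1,3): δ = 70.36°  ·
  (1,4): δ = 14.18°  ✓
  (1,5): δ = 40.41°  ·
  (1,6): δ = 93.61°  ·
  (2,3): δ = 121.87°  ·
  (2,4): δ = 65.69°  ·
  (2,5): δ = 11.10°  ✓
  (2,6): δ = 42.10°  ·
  (3,4): δ = 123.82°  ·
  (3,5): δ = 69.23°  ·
  (3,6): δ = 16.03°  ✓
  (4,5): δ = 125.41°  ·
  (4,6): δ = 72.20°  ·
  (5,6): δ = 126.80°  ·
antipodal pairs: 5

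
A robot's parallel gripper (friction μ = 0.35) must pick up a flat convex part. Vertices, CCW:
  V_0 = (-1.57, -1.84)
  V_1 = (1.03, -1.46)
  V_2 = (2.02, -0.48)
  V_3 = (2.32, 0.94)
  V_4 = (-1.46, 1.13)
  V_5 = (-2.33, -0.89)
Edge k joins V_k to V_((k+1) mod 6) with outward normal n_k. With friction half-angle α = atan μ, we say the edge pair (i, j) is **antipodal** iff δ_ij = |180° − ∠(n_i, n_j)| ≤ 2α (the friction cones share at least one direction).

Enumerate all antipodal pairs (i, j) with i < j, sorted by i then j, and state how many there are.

α = atan 0.35 = 19.29°;  2α = 38.58°
n_0 = (+0.1446, -0.9895)
n_1 = (+0.7035, -0.7107)
n_2 = (+0.9784, -0.2067)
n_3 = (+0.0502, +0.9987)
n_4 = (-0.9184, +0.3956)
n_5 = (-0.7809, -0.6247)
  (0,1): δ = 143.61°  ·
  (0,2): δ = 110.24°  ·
  (0,3): δ = 11.19°  ✓
  (0,4): δ = 58.38°  ·
  (0,5): δ = 120.34°  ·
  (1,2): δ = 146.64°  ·
  (1,3): δ = 47.59°  ·
  (1,4): δ = 21.99°  ✓
  (1,5): δ = 83.95°  ·
  (2,3): δ = 80.95°  ·
  (2,4): δ = 11.37°  ✓
  (2,5): δ = 50.59°  ·
  (3,4): δ = 110.42°  ·
  (3,5): δ = 48.46°  ·
  (4,5): δ = 118.04°  ·
antipodal pairs: 3

count = 3; pairs: (0,3), (1,4), (2,4)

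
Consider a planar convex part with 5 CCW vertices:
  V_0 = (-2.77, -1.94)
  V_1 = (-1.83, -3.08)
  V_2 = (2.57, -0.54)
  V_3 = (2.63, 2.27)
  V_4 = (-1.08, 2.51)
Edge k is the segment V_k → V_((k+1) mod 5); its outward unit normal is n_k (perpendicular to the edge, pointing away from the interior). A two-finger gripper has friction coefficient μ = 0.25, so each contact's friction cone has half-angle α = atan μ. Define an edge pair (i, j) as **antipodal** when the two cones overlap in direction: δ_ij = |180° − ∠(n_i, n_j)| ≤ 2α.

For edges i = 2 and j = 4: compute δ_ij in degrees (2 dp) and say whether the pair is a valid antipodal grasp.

α = atan 0.25 = 14.04°;  2α = 28.07°
edge 2: e_2 = (+0.06, +2.81);  n_2 = (+0.9998, -0.0213)
edge 4: e_4 = (-1.69, -4.45);  n_4 = (-0.9349, +0.3550)
∠(n_2, n_4) = 160.43°
δ = |180° − 160.43°| = 19.57°
19.57° ≤ 2α = 28.07°  →  valid

δ = 19.57°, valid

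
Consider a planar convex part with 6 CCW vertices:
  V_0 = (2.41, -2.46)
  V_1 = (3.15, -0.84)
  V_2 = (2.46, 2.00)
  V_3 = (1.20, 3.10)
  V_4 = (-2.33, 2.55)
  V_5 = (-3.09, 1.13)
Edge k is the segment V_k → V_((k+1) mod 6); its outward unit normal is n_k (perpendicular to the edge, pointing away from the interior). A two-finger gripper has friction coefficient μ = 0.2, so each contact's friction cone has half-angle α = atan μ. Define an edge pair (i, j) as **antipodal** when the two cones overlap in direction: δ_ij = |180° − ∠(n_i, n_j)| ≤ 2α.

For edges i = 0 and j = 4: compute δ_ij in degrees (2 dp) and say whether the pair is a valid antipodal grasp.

α = atan 0.2 = 11.31°;  2α = 22.62°
edge 0: e_0 = (+0.74, +1.62);  n_0 = (+0.9096, -0.4155)
edge 4: e_4 = (-0.76, -1.42);  n_4 = (-0.8817, +0.4719)
∠(n_0, n_4) = 176.39°
δ = |180° − 176.39°| = 3.61°
3.61° ≤ 2α = 22.62°  →  valid

δ = 3.61°, valid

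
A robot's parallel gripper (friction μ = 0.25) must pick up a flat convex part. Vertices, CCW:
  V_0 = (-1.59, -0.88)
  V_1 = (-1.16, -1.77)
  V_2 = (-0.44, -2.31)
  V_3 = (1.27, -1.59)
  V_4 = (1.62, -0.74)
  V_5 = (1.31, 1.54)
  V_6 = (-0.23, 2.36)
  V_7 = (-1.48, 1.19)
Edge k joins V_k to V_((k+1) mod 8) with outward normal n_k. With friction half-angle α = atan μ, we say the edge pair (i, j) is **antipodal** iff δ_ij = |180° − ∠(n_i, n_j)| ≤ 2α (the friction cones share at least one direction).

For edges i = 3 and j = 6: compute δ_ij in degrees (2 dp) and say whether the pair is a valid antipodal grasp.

α = atan 0.25 = 14.04°;  2α = 28.07°
edge 3: e_3 = (+0.35, +0.85);  n_3 = (+0.9247, -0.3807)
edge 6: e_6 = (-1.25, -1.17);  n_6 = (-0.6834, +0.7301)
∠(n_3, n_6) = 155.49°
δ = |180° − 155.49°| = 24.51°
24.51° ≤ 2α = 28.07°  →  valid

δ = 24.51°, valid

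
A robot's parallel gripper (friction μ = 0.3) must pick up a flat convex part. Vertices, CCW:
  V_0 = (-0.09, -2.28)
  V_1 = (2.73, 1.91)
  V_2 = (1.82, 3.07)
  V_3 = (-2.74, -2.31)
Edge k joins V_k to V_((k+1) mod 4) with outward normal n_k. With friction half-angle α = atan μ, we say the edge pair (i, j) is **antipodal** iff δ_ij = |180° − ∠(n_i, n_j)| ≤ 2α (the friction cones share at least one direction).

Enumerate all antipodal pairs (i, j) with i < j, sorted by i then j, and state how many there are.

count = 1; pairs: (0,2)

α = atan 0.3 = 16.70°;  2α = 33.40°
n_0 = (+0.8296, -0.5584)
n_1 = (+0.7868, +0.6172)
n_2 = (-0.7628, +0.6466)
n_3 = (+0.0113, -0.9999)
  (0,1): δ = 107.94°  ·
  (0,2): δ = 6.34°  ✓
  (0,3): δ = 124.59°  ·
  (1,2): δ = 78.40°  ·
  (1,3): δ = 52.54°  ·
  (2,3): δ = 49.07°  ·
antipodal pairs: 1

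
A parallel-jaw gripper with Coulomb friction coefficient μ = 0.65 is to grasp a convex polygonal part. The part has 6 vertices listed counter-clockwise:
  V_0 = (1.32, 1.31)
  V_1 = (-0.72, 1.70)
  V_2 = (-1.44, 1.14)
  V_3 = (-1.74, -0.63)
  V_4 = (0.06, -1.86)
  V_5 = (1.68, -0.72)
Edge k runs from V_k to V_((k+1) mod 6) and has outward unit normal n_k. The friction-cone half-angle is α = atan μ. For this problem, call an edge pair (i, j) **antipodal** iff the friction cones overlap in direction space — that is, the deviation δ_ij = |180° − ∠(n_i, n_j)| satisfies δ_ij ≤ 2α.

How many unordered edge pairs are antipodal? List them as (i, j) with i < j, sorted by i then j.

count = 7; pairs: (0,3), (0,4), (1,4), (1,5), (2,4), (2,5), (3,5)

α = atan 0.65 = 33.02°;  2α = 66.05°
n_0 = (+0.1878, +0.9822)
n_1 = (-0.6139, +0.7894)
n_2 = (-0.9859, +0.1671)
n_3 = (-0.5642, -0.8256)
n_4 = (+0.5755, -0.8178)
n_5 = (+0.9846, +0.1746)
  (0,1): δ = 131.30°  ·
  (0,2): δ = 88.80°  ·
  (0,3): δ = 23.52°  ✓
  (0,4): δ = 45.96°  ✓
  (0,5): δ = 110.88°  ·
  (1,2): δ = 137.49°  ·
  (1,3): δ = 72.22°  ·
  (1,4): δ = 2.74°  ✓
  (1,5): δ = 62.18°  ✓
  (2,3): δ = 114.73°  ·
  (2,4): δ = 45.25°  ✓
  (2,5): δ = 19.68°  ✓
  (3,4): δ = 110.52°  ·
  (3,5): δ = 45.60°  ✓
  (4,5): δ = 115.08°  ·
antipodal pairs: 7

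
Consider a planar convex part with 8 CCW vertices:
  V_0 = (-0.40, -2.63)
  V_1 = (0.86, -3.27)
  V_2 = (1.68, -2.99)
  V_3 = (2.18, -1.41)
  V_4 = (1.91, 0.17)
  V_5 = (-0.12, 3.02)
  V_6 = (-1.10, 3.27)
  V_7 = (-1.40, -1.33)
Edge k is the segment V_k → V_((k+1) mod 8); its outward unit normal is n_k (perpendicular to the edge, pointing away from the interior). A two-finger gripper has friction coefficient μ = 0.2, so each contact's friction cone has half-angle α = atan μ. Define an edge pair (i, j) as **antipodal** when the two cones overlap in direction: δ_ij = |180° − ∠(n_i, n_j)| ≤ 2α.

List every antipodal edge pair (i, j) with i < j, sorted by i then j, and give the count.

α = atan 0.2 = 11.31°;  2α = 22.62°
n_0 = (-0.4529, -0.8916)
n_1 = (+0.3231, -0.9463)
n_2 = (+0.9534, -0.3017)
n_3 = (+0.9857, +0.1684)
n_4 = (+0.8145, +0.5802)
n_5 = (+0.2472, +0.9690)
n_6 = (-0.9979, +0.0651)
n_7 = (-0.7926, -0.6097)
  (0,1): δ = 134.22°  ·
  (0,2): δ = 80.63°  ·
  (0,3): δ = 53.37°  ·
  (0,4): δ = 27.61°  ·
  (0,5): δ = 12.62°  ✓
  (0,6): δ = 113.20°  ·
  (0,7): δ = 154.50°  ·
  (1,2): δ = 126.41°  ·
  (1,3): δ = 99.16°  ·
  (1,4): δ = 73.39°  ·
  (1,5): δ = 33.16°  ·
  (1,6): δ = 67.42°  ·
  (1,7): δ = 108.72°  ·
  (2,3): δ = 152.74°  ·
  (2,4): δ = 126.98°  ·
  (2,5): δ = 86.75°  ·
  (2,6): δ = 13.83°  ✓
  (2,7): δ = 55.13°  ·
  (3,4): δ = 154.24°  ·
  (3,5): δ = 114.01°  ·
  (3,6): δ = 13.43°  ✓
  (3,7): δ = 27.87°  ·
  (4,5): δ = 139.77°  ·
  (4,6): δ = 39.19°  ·
  (4,7): δ = 2.11°  ✓
  (5,6): δ = 79.42°  ·
  (5,7): δ = 38.12°  ·
  (6,7): δ = 138.70°  ·
antipodal pairs: 4

count = 4; pairs: (0,5), (2,6), (3,6), (4,7)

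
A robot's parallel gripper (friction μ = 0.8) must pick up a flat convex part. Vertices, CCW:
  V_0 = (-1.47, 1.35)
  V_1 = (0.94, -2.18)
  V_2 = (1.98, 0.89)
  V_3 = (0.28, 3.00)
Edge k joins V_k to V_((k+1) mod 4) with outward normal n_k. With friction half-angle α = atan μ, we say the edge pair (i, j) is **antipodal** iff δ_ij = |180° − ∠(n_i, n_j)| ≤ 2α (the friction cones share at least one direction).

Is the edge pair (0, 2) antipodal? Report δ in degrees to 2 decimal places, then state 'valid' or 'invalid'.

δ = 4.54°, valid

α = atan 0.8 = 38.66°;  2α = 77.32°
edge 0: e_0 = (+2.41, -3.53);  n_0 = (-0.8259, -0.5638)
edge 2: e_2 = (-1.70, +2.11);  n_2 = (+0.7787, +0.6274)
∠(n_0, n_2) = 175.46°
δ = |180° − 175.46°| = 4.54°
4.54° ≤ 2α = 77.32°  →  valid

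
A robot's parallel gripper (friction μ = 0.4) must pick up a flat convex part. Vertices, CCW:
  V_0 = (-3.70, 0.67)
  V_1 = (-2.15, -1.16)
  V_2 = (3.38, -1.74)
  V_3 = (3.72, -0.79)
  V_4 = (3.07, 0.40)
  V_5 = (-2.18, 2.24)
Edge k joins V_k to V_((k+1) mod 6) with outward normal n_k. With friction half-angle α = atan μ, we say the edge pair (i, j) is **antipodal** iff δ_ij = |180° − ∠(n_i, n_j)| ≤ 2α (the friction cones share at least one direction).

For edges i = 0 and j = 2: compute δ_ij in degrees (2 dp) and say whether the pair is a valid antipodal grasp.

α = atan 0.4 = 21.80°;  2α = 43.60°
edge 0: e_0 = (+1.55, -1.83);  n_0 = (-0.7631, -0.6463)
edge 2: e_2 = (+0.34, +0.95);  n_2 = (+0.9415, -0.3370)
∠(n_0, n_2) = 120.04°
δ = |180° − 120.04°| = 59.96°
59.96° > 2α = 43.60°  →  invalid

δ = 59.96°, invalid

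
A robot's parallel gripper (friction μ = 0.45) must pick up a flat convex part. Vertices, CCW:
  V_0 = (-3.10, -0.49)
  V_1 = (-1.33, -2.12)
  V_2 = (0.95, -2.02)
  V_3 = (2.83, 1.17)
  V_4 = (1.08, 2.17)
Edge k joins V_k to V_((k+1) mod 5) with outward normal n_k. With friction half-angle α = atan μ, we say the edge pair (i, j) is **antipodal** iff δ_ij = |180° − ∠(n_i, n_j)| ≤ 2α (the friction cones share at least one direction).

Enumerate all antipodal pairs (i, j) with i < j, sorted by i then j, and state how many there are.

α = atan 0.45 = 24.23°;  2α = 48.46°
n_0 = (-0.6774, -0.7356)
n_1 = (+0.0438, -0.9990)
n_2 = (+0.8615, -0.5077)
n_3 = (+0.4961, +0.8682)
n_4 = (-0.5369, +0.8437)
  (0,1): δ = 134.85°  ·
  (0,2): δ = 77.87°  ·
  (0,3): δ = 12.90°  ✓
  (0,4): δ = 75.11°  ·
  (1,2): δ = 123.02°  ·
  (1,3): δ = 32.26°  ✓
  (1,4): δ = 29.96°  ✓
  (2,3): δ = 89.23°  ·
  (2,4): δ = 27.02°  ✓
  (3,4): δ = 117.78°  ·
antipodal pairs: 4

count = 4; pairs: (0,3), (1,3), (1,4), (2,4)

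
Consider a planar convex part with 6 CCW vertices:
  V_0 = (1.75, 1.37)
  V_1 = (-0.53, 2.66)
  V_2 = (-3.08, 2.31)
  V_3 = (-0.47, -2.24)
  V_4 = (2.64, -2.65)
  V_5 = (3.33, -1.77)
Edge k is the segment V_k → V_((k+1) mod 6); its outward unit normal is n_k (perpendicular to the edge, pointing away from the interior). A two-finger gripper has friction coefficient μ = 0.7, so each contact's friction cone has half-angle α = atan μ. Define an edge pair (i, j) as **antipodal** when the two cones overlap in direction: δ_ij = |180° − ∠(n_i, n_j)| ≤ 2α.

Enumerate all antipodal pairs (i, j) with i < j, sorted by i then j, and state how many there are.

count = 8; pairs: (0,2), (0,3), (1,2), (1,3), (1,4), (2,4), (2,5), (3,5)

α = atan 0.7 = 34.99°;  2α = 69.98°
n_0 = (+0.4924, +0.8703)
n_1 = (-0.1360, +0.9907)
n_2 = (-0.8674, -0.4976)
n_3 = (-0.1307, -0.9914)
n_4 = (+0.7869, -0.6170)
n_5 = (+0.8933, +0.4495)
  (0,1): δ = 142.68°  ·
  (0,2): δ = 30.66°  ✓
  (0,3): δ = 21.99°  ✓
  (0,4): δ = 81.40°  ·
  (0,5): δ = 146.21°  ·
  (1,2): δ = 67.98°  ✓
  (1,3): δ = 15.33°  ✓
  (1,4): δ = 44.09°  ✓
  (1,5): δ = 108.90°  ·
  (2,3): δ = 127.35°  ·
  (2,4): δ = 67.94°  ✓
  (2,5): δ = 3.13°  ✓
  (3,4): δ = 120.59°  ·
  (3,5): δ = 55.78°  ✓
  (4,5): δ = 115.19°  ·
antipodal pairs: 8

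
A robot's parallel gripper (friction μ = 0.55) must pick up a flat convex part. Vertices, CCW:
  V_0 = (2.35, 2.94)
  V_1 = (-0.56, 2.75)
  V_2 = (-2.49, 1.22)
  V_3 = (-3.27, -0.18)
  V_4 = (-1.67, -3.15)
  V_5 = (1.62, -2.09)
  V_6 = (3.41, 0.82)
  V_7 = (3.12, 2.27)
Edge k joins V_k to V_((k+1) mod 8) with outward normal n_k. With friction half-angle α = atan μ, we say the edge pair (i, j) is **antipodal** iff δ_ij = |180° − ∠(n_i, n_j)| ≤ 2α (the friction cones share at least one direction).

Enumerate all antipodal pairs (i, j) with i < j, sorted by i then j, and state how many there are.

count = 9; pairs: (0,4), (0,5), (1,4), (1,5), (2,4), (2,5), (2,6), (3,6), (3,7)

α = atan 0.55 = 28.81°;  2α = 57.62°
n_0 = (-0.0652, +0.9979)
n_1 = (-0.6212, +0.7836)
n_2 = (-0.8736, +0.4867)
n_3 = (-0.8804, -0.4743)
n_4 = (+0.3067, -0.9518)
n_5 = (+0.8518, -0.5239)
n_6 = (+0.9806, +0.1961)
n_7 = (+0.6564, +0.7544)
  (0,1): δ = 145.33°  ·
  (0,2): δ = 122.86°  ·
  (0,3): δ = 65.42°  ·
  (0,4): δ = 14.12°  ✓
  (0,5): δ = 54.67°  ✓
  (0,6): δ = 97.57°  ·
  (0,7): δ = 135.24°  ·
  (1,2): δ = 157.53°  ·
  (1,3): δ = 100.09°  ·
  (1,4): δ = 20.55°  ✓
  (1,5): δ = 20.00°  ✓
  (1,6): δ = 62.90°  ·
  (1,7): δ = 100.57°  ·
  (2,3): δ = 122.56°  ·
  (2,4): δ = 43.02°  ✓
  (2,5): δ = 2.47°  ✓
  (2,6): δ = 40.43°  ✓
  (2,7): δ = 78.10°  ·
  (3,4): δ = 100.45°  ·
  (3,5): δ = 59.91°  ·
  (3,6): δ = 17.00°  ✓
  (3,7): δ = 20.66°  ✓
  (4,5): δ = 139.45°  ·
  (4,6): δ = 96.55°  ·
  (4,7): δ = 58.89°  ·
  (5,6): δ = 137.09°  ·
  (5,7): δ = 99.43°  ·
  (6,7): δ = 142.34°  ·
antipodal pairs: 9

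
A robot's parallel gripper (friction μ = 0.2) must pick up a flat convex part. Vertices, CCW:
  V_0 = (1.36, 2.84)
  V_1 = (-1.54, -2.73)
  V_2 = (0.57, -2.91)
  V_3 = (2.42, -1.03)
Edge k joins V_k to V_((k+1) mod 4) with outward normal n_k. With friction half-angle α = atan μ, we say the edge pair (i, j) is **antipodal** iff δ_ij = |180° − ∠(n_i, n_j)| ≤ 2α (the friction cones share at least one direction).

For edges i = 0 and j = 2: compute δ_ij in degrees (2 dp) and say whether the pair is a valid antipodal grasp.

α = atan 0.2 = 11.31°;  2α = 22.62°
edge 0: e_0 = (-2.90, -5.57);  n_0 = (-0.8870, +0.4618)
edge 2: e_2 = (+1.85, +1.88);  n_2 = (+0.7128, -0.7014)
∠(n_0, n_2) = 162.96°
δ = |180° − 162.96°| = 17.04°
17.04° ≤ 2α = 22.62°  →  valid

δ = 17.04°, valid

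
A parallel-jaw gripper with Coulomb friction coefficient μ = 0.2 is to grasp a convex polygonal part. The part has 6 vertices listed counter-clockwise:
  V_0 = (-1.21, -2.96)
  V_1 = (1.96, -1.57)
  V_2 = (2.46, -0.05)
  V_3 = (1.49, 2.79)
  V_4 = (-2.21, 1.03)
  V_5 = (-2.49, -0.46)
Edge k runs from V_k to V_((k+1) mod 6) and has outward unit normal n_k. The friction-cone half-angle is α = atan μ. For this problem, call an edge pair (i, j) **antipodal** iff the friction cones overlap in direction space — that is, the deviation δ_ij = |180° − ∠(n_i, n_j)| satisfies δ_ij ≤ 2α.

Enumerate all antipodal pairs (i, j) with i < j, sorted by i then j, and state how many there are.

α = atan 0.2 = 11.31°;  2α = 22.62°
n_0 = (+0.4016, -0.9158)
n_1 = (+0.9499, -0.3125)
n_2 = (+0.9463, +0.3232)
n_3 = (-0.4296, +0.9030)
n_4 = (-0.9828, +0.1847)
n_5 = (-0.8901, -0.4557)
  (0,1): δ = 131.89°  ·
  (0,2): δ = 94.82°  ·
  (0,3): δ = 1.76°  ✓
  (0,4): δ = 55.68°  ·
  (0,5): δ = 93.44°  ·
  (1,2): δ = 142.93°  ·
  (1,3): δ = 46.35°  ·
  (1,4): δ = 7.57°  ✓
  (1,5): δ = 45.32°  ·
  (2,3): δ = 83.42°  ·
  (2,4): δ = 29.50°  ·
  (2,5): δ = 8.25°  ✓
  (3,4): δ = 126.08°  ·
  (3,5): δ = 88.33°  ·
  (4,5): δ = 142.24°  ·
antipodal pairs: 3

count = 3; pairs: (0,3), (1,4), (2,5)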